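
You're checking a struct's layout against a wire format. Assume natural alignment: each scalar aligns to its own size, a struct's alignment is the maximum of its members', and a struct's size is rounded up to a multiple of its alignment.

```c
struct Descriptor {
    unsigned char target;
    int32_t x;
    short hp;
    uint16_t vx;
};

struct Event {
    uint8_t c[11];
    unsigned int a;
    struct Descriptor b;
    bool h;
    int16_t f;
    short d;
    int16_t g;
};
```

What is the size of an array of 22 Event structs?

792

Descriptor: 0..1  target  (1B, 1-aligned); 1..4  -- padding (3B); 4..8  x  (4B, 4-aligned); 8..10  hp  (2B, 2-aligned); 10..12  vx  (2B, 2-aligned); sizeof = 12, alignof = 4
0..11  c  (11B, 1-aligned)
11..12  -- padding (1B)
12..16  a  (4B, 4-aligned)
16..28  b  (12B, 4-aligned)
28..29  h  (1B, 1-aligned)
29..30  -- padding (1B)
30..32  f  (2B, 2-aligned)
32..34  d  (2B, 2-aligned)
34..36  g  (2B, 2-aligned)
sizeof = 36, alignof = 4
array of 22: 22 × 36 = 792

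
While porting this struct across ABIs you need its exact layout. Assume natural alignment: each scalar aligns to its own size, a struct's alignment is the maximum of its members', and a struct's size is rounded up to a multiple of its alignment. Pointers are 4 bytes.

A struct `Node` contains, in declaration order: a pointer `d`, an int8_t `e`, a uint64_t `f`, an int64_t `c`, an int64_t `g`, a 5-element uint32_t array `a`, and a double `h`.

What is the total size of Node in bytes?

64 bytes

@0: d [4B, align 4] → 4
@4: e [1B, align 1] → 5
+3 pad (align 8)
@8: f [8B, align 8] → 16
@16: c [8B, align 8] → 24
@24: g [8B, align 8] → 32
@32: a [20B, align 4] → 52
+4 pad (align 8)
@56: h [8B, align 8] → 64
size 64, align 8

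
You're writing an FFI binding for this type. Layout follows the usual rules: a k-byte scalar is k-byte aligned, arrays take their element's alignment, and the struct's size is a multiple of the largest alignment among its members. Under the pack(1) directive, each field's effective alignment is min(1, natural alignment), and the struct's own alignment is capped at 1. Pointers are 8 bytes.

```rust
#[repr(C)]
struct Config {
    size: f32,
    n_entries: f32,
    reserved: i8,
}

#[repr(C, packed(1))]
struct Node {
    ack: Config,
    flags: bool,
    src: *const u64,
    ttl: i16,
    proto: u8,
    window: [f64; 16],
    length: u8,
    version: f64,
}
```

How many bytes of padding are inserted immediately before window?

Config: size at 0 (size 4, align 4) → ends 4; n_entries at 4 (size 4, align 4) → ends 8; reserved at 8 (size 1, align 1) → ends 9; tail pad 3 to reach multiple of 4; total 12 bytes, alignment 4
ack at 0 (size 12, align 1) → ends 12
flags at 12 (size 1, align 1) → ends 13
src at 13 (size 8, align 1) → ends 21
ttl at 21 (size 2, align 1) → ends 23
proto at 23 (size 1, align 1) → ends 24
window at 24 (size 128, align 1) → ends 152

0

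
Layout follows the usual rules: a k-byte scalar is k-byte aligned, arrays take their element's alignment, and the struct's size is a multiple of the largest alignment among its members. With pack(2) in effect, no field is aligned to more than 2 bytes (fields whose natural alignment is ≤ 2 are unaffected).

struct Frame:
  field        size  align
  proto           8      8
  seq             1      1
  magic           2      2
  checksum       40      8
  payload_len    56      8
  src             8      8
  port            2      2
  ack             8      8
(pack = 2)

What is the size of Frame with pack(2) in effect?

126

proto at 0 (size 8, align 2) → ends 8
seq at 8 (size 1, align 1) → ends 9
pad 1 to align 2 for magic
magic at 10 (size 2, align 2) → ends 12
checksum at 12 (size 40, align 2) → ends 52
payload_len at 52 (size 56, align 2) → ends 108
src at 108 (size 8, align 2) → ends 116
port at 116 (size 2, align 2) → ends 118
ack at 118 (size 8, align 2) → ends 126
total 126 bytes, alignment 2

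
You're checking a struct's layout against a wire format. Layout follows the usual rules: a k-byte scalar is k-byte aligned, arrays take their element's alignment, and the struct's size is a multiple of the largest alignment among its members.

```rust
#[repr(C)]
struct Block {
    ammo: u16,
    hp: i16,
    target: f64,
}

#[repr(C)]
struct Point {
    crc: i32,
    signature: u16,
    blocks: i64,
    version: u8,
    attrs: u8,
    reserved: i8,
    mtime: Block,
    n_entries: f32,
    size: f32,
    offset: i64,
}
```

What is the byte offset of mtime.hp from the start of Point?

26

Block: @0: ammo [2B, align 2] → 2; @2: hp [2B, align 2] → 4; +4 pad (align 8); @8: target [8B, align 8] → 16; size 16, align 8
@0: crc [4B, align 4] → 4
@4: signature [2B, align 2] → 6
+2 pad (align 8)
@8: blocks [8B, align 8] → 16
@16: version [1B, align 1] → 17
@17: attrs [1B, align 1] → 18
@18: reserved [1B, align 1] → 19
+5 pad (align 8)
@24: mtime [16B, align 8] → 40
within Block: hp at 2
24 + 2 = 26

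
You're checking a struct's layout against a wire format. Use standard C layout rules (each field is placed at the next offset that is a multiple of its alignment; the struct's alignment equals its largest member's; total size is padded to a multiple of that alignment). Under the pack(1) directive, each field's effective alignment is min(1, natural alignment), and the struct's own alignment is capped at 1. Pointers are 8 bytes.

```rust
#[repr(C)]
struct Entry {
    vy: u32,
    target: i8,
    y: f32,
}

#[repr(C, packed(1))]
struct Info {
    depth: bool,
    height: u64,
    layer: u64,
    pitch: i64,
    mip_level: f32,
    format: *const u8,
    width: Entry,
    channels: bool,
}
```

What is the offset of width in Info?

Entry: vy at 0 (size 4, align 4) → ends 4; target at 4 (size 1, align 1) → ends 5; pad 3 to align 4 for y; y at 8 (size 4, align 4) → ends 12; total 12 bytes, alignment 4
depth at 0 (size 1, align 1) → ends 1
height at 1 (size 8, align 1) → ends 9
layer at 9 (size 8, align 1) → ends 17
pitch at 17 (size 8, align 1) → ends 25
mip_level at 25 (size 4, align 1) → ends 29
format at 29 (size 8, align 1) → ends 37
width at 37 (size 12, align 1) → ends 49

37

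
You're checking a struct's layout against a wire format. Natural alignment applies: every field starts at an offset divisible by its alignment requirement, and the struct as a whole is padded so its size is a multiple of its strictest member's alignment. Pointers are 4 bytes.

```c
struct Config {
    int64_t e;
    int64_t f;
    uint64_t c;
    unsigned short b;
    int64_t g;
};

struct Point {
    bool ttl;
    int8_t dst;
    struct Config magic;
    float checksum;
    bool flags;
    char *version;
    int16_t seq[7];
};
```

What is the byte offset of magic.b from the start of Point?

32

Config: @0: e [8B, align 8] → 8; @8: f [8B, align 8] → 16; @16: c [8B, align 8] → 24; @24: b [2B, align 2] → 26; +6 pad (align 8); @32: g [8B, align 8] → 40; size 40, align 8
@0: ttl [1B, align 1] → 1
@1: dst [1B, align 1] → 2
+6 pad (align 8)
@8: magic [40B, align 8] → 48
within Config: b at 24
8 + 24 = 32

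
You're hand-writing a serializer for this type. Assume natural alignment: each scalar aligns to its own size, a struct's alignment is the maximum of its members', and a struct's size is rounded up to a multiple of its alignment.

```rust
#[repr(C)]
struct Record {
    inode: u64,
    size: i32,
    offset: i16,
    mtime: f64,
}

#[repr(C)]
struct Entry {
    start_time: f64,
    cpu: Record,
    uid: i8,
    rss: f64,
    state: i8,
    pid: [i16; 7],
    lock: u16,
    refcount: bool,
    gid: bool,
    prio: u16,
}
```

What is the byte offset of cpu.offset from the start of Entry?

Record: 0..8  inode  (8B, 8-aligned); 8..12  size  (4B, 4-aligned); 12..14  offset  (2B, 2-aligned); 14..16  -- padding (2B); 16..24  mtime  (8B, 8-aligned); sizeof = 24, alignof = 8
0..8  start_time  (8B, 8-aligned)
8..32  cpu  (24B, 8-aligned)
within Record: offset at 12
8 + 12 = 20

20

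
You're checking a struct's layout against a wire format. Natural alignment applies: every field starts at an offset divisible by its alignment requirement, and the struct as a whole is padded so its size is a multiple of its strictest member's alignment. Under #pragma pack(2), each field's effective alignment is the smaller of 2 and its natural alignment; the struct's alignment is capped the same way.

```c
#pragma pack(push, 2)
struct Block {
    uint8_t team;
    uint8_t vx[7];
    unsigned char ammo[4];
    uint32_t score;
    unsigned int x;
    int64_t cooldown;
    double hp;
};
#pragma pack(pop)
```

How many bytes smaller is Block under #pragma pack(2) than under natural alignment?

natural layout:
  @0: team [1B, align 1] → 1
  @1: vx [7B, align 1] → 8
  @8: ammo [4B, align 1] → 12
  @12: score [4B, align 4] → 16
  @16: x [4B, align 4] → 20
  +4 pad (align 8)
  @24: cooldown [8B, align 8] → 32
  @32: hp [8B, align 8] → 40
  size 40, align 8
packed(2) layout:
  @0: team [1B, align 1] → 1
  @1: vx [7B, align 1] → 8
  @8: ammo [4B, align 1] → 12
  @12: score [4B, align 2] → 16
  @16: x [4B, align 2] → 20
  @20: cooldown [8B, align 2] → 28
  @28: hp [8B, align 2] → 36
  size 36, align 2
40 − 36 = 4

4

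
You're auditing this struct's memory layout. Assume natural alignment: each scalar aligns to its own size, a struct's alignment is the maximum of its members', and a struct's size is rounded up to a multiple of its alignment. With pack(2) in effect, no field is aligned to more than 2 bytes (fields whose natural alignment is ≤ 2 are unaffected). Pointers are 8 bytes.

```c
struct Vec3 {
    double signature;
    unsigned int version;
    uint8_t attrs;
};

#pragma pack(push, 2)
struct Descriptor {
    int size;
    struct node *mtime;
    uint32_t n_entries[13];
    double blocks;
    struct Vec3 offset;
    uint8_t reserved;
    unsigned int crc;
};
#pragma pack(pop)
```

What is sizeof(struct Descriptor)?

94 bytes

Vec3: @0: signature [8B, align 8] → 8; @8: version [4B, align 4] → 12; @12: attrs [1B, align 1] → 13; +3 tail pad (align 8); size 16, align 8
@0: size [4B, align 2] → 4
@4: mtime [8B, align 2] → 12
@12: n_entries [52B, align 2] → 64
@64: blocks [8B, align 2] → 72
@72: offset [16B, align 2] → 88
@88: reserved [1B, align 1] → 89
+1 pad (align 2)
@90: crc [4B, align 2] → 94
size 94, align 2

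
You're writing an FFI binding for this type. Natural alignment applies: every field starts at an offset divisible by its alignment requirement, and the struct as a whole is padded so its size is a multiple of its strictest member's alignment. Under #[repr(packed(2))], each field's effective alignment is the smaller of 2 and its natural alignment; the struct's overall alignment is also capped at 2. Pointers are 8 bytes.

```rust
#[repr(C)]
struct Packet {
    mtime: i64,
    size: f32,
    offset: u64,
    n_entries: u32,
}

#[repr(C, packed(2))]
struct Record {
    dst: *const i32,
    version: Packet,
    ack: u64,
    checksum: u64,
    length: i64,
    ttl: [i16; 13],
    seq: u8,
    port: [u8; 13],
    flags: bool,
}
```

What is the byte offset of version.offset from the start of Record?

24

Packet: mtime at 0 (size 8, align 8) → ends 8; size at 8 (size 4, align 4) → ends 12; pad 4 to align 8 for offset; offset at 16 (size 8, align 8) → ends 24; n_entries at 24 (size 4, align 4) → ends 28; tail pad 4 to reach multiple of 8; total 32 bytes, alignment 8
dst at 0 (size 8, align 2) → ends 8
version at 8 (size 32, align 2) → ends 40
within Packet: offset at 16
8 + 16 = 24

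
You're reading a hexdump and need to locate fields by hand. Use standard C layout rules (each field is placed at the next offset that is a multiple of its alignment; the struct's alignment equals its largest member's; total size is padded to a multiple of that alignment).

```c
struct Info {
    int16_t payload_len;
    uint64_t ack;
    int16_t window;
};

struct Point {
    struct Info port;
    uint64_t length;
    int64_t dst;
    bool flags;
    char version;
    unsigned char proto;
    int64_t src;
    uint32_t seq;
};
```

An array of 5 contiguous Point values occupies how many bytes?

Info: @0: payload_len [2B, align 2] → 2; +6 pad (align 8); @8: ack [8B, align 8] → 16; @16: window [2B, align 2] → 18; +6 tail pad (align 8); size 24, align 8
@0: port [24B, align 8] → 24
@24: length [8B, align 8] → 32
@32: dst [8B, align 8] → 40
@40: flags [1B, align 1] → 41
@41: version [1B, align 1] → 42
@42: proto [1B, align 1] → 43
+5 pad (align 8)
@48: src [8B, align 8] → 56
@56: seq [4B, align 4] → 60
+4 tail pad (align 8)
size 64, align 8
array of 5: 5 × 64 = 320

320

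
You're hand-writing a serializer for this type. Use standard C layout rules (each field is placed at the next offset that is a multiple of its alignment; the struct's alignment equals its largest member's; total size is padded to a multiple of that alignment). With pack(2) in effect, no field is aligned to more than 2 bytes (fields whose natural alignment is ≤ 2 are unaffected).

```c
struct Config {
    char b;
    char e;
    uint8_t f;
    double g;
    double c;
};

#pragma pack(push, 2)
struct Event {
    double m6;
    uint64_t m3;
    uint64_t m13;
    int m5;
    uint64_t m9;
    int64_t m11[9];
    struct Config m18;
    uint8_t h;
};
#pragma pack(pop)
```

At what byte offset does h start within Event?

Config: 0..1  b  (1B, 1-aligned); 1..2  e  (1B, 1-aligned); 2..3  f  (1B, 1-aligned); 3..8  -- padding (5B); 8..16  g  (8B, 8-aligned); 16..24  c  (8B, 8-aligned); sizeof = 24, alignof = 8
0..8  m6  (8B, 2-aligned)
8..16  m3  (8B, 2-aligned)
16..24  m13  (8B, 2-aligned)
24..28  m5  (4B, 2-aligned)
28..36  m9  (8B, 2-aligned)
36..108  m11  (72B, 2-aligned)
108..132  m18  (24B, 2-aligned)
132..133  h  (1B, 1-aligned)

132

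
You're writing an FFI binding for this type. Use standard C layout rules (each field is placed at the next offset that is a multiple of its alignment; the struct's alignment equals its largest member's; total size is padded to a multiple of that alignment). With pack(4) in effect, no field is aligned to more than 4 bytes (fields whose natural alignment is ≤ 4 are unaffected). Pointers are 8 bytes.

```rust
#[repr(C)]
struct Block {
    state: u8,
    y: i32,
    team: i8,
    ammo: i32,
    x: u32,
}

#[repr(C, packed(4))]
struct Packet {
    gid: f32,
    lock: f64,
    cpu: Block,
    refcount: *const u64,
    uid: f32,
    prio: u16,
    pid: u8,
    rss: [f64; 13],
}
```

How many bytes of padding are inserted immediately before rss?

Block: 0..1  state  (1B, 1-aligned); 1..4  -- padding (3B); 4..8  y  (4B, 4-aligned); 8..9  team  (1B, 1-aligned); 9..12  -- padding (3B); 12..16  ammo  (4B, 4-aligned); 16..20  x  (4B, 4-aligned); sizeof = 20, alignof = 4
0..4  gid  (4B, 4-aligned)
4..12  lock  (8B, 4-aligned)
12..32  cpu  (20B, 4-aligned)
32..40  refcount  (8B, 4-aligned)
40..44  uid  (4B, 4-aligned)
44..46  prio  (2B, 2-aligned)
46..47  pid  (1B, 1-aligned)
47..48  -- padding (1B)
48..152  rss  (104B, 4-aligned)

1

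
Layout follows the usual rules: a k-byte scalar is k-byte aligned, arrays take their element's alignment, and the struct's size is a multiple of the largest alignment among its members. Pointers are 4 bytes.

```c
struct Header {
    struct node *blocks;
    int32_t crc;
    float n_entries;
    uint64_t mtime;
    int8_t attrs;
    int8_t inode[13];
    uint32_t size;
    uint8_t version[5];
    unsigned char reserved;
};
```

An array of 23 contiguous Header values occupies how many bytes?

@0: blocks [4B, align 4] → 4
@4: crc [4B, align 4] → 8
@8: n_entries [4B, align 4] → 12
+4 pad (align 8)
@16: mtime [8B, align 8] → 24
@24: attrs [1B, align 1] → 25
@25: inode [13B, align 1] → 38
+2 pad (align 4)
@40: size [4B, align 4] → 44
@44: version [5B, align 1] → 49
@49: reserved [1B, align 1] → 50
+6 tail pad (align 8)
size 56, align 8
array of 23: 23 × 56 = 1288

1288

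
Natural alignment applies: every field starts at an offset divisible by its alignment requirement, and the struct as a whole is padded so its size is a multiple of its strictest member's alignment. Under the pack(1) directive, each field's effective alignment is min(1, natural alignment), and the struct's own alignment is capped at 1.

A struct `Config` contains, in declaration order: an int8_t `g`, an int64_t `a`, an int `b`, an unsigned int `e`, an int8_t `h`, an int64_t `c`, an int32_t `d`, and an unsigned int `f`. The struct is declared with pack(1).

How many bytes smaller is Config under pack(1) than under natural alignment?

14

natural layout:
  @0: g [1B, align 1] → 1
  +7 pad (align 8)
  @8: a [8B, align 8] → 16
  @16: b [4B, align 4] → 20
  @20: e [4B, align 4] → 24
  @24: h [1B, align 1] → 25
  +7 pad (align 8)
  @32: c [8B, align 8] → 40
  @40: d [4B, align 4] → 44
  @44: f [4B, align 4] → 48
  size 48, align 8
packed(1) layout:
  @0: g [1B, align 1] → 1
  @1: a [8B, align 1] → 9
  @9: b [4B, align 1] → 13
  @13: e [4B, align 1] → 17
  @17: h [1B, align 1] → 18
  @18: c [8B, align 1] → 26
  @26: d [4B, align 1] → 30
  @30: f [4B, align 1] → 34
  size 34, align 1
48 − 34 = 14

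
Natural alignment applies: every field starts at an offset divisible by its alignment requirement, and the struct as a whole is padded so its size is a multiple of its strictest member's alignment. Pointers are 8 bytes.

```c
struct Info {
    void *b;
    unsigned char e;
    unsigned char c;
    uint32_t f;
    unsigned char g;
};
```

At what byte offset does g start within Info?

0..8  b  (8B, 8-aligned)
8..9  e  (1B, 1-aligned)
9..10  c  (1B, 1-aligned)
10..12  -- padding (2B)
12..16  f  (4B, 4-aligned)
16..17  g  (1B, 1-aligned)

16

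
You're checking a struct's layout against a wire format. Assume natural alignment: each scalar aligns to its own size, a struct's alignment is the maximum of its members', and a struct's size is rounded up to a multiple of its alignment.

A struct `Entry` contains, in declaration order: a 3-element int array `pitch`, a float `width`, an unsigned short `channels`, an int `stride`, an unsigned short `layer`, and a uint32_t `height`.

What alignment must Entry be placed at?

member alignments: pitch=4, width=4, channels=2, stride=4, layer=2, height=4
max = 4

4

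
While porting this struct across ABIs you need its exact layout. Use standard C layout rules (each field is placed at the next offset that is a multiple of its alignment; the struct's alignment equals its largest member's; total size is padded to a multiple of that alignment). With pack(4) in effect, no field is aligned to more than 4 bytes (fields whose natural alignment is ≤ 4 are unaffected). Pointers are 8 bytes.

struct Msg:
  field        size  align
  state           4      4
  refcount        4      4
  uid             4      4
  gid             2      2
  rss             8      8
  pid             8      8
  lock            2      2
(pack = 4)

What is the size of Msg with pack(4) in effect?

0..4  state  (4B, 4-aligned)
4..8  refcount  (4B, 4-aligned)
8..12  uid  (4B, 4-aligned)
12..14  gid  (2B, 2-aligned)
14..16  -- padding (2B)
16..24  rss  (8B, 4-aligned)
24..32  pid  (8B, 4-aligned)
32..34  lock  (2B, 2-aligned)
34..36  -- tail padding (2B)
sizeof = 36, alignof = 4

36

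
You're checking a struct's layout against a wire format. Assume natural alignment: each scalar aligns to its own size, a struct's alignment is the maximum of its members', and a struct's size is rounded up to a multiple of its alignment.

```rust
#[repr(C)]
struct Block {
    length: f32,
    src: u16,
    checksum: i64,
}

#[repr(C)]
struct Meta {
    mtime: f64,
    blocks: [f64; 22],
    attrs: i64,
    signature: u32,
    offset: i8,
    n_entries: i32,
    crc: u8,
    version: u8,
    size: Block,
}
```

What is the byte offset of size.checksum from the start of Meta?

216

Block: @0: length [4B, align 4] → 4; @4: src [2B, align 2] → 6; +2 pad (align 8); @8: checksum [8B, align 8] → 16; size 16, align 8
@0: mtime [8B, align 8] → 8
@8: blocks [176B, align 8] → 184
@184: attrs [8B, align 8] → 192
@192: signature [4B, align 4] → 196
@196: offset [1B, align 1] → 197
+3 pad (align 4)
@200: n_entries [4B, align 4] → 204
@204: crc [1B, align 1] → 205
@205: version [1B, align 1] → 206
+2 pad (align 8)
@208: size [16B, align 8] → 224
within Block: checksum at 8
208 + 8 = 216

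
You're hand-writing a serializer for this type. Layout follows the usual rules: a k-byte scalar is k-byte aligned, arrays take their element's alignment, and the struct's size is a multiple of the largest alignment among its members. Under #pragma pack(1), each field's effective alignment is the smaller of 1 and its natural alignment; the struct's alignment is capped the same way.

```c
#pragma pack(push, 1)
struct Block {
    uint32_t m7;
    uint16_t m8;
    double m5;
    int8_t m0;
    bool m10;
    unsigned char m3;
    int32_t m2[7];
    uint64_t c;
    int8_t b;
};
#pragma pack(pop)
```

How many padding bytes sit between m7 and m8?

@0: m7 [4B, align 1] → 4
@4: m8 [2B, align 1] → 6

0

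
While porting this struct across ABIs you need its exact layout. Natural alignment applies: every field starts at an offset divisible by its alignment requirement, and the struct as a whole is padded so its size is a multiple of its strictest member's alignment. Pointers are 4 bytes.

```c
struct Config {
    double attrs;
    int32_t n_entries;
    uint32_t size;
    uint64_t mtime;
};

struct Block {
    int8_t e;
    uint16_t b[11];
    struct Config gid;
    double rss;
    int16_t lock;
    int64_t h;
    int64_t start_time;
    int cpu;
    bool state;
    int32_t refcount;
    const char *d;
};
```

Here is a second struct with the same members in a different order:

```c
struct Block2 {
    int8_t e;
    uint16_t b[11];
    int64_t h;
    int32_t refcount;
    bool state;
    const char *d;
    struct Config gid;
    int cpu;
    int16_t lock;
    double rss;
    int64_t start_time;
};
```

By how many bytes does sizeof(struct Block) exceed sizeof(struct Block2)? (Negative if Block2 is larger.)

Config: 0..8  attrs  (8B, 8-aligned); 8..12  n_entries  (4B, 4-aligned); 12..16  size  (4B, 4-aligned); 16..24  mtime  (8B, 8-aligned); sizeof = 24, alignof = 8
0..1  e  (1B, 1-aligned)
1..2  -- padding (1B)
2..24  b  (22B, 2-aligned)
24..48  gid  (24B, 8-aligned)
48..56  rss  (8B, 8-aligned)
56..58  lock  (2B, 2-aligned)
58..64  -- padding (6B)
64..72  h  (8B, 8-aligned)
72..80  start_time  (8B, 8-aligned)
80..84  cpu  (4B, 4-aligned)
84..85  state  (1B, 1-aligned)
85..88  -- padding (3B)
88..92  refcount  (4B, 4-aligned)
92..96  d  (4B, 4-aligned)
sizeof = 96, alignof = 8
— Block2 —
0..1  e  (1B, 1-aligned)
1..2  -- padding (1B)
2..24  b  (22B, 2-aligned)
24..32  h  (8B, 8-aligned)
32..36  refcount  (4B, 4-aligned)
36..37  state  (1B, 1-aligned)
37..40  -- padding (3B)
40..44  d  (4B, 4-aligned)
44..48  -- padding (4B)
48..72  gid  (24B, 8-aligned)
72..76  cpu  (4B, 4-aligned)
76..78  lock  (2B, 2-aligned)
78..80  -- padding (2B)
80..88  rss  (8B, 8-aligned)
88..96  start_time  (8B, 8-aligned)
sizeof = 96, alignof = 8
96 − 96 = 0

0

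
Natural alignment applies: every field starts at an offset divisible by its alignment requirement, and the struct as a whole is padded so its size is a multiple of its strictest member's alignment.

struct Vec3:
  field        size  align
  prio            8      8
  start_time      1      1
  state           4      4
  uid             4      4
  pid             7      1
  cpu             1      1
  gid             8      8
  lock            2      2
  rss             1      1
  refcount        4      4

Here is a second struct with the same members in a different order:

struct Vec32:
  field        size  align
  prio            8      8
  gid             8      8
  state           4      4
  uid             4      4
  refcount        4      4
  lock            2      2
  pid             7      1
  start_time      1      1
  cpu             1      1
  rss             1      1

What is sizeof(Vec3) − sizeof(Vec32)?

8

prio at 0 (size 8, align 8) → ends 8
start_time at 8 (size 1, align 1) → ends 9
pad 3 to align 4 for state
state at 12 (size 4, align 4) → ends 16
uid at 16 (size 4, align 4) → ends 20
pid at 20 (size 7, align 1) → ends 27
cpu at 27 (size 1, align 1) → ends 28
pad 4 to align 8 for gid
gid at 32 (size 8, align 8) → ends 40
lock at 40 (size 2, align 2) → ends 42
rss at 42 (size 1, align 1) → ends 43
pad 1 to align 4 for refcount
refcount at 44 (size 4, align 4) → ends 48
total 48 bytes, alignment 8
— Vec32 —
prio at 0 (size 8, align 8) → ends 8
gid at 8 (size 8, align 8) → ends 16
state at 16 (size 4, align 4) → ends 20
uid at 20 (size 4, align 4) → ends 24
refcount at 24 (size 4, align 4) → ends 28
lock at 28 (size 2, align 2) → ends 30
pid at 30 (size 7, align 1) → ends 37
start_time at 37 (size 1, align 1) → ends 38
cpu at 38 (size 1, align 1) → ends 39
rss at 39 (size 1, align 1) → ends 40
total 40 bytes, alignment 8
48 − 40 = 8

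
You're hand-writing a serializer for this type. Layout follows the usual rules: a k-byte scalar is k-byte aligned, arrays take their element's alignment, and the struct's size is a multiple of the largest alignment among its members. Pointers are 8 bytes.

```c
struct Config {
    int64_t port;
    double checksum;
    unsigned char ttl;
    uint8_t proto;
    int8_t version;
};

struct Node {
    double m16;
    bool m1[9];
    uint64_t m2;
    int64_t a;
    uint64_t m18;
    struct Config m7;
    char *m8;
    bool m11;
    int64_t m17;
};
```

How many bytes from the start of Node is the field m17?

88

Config: port at 0 (size 8, align 8) → ends 8; checksum at 8 (size 8, align 8) → ends 16; ttl at 16 (size 1, align 1) → ends 17; proto at 17 (size 1, align 1) → ends 18; version at 18 (size 1, align 1) → ends 19; tail pad 5 to reach multiple of 8; total 24 bytes, alignment 8
m16 at 0 (size 8, align 8) → ends 8
m1 at 8 (size 9, align 1) → ends 17
pad 7 to align 8 for m2
m2 at 24 (size 8, align 8) → ends 32
a at 32 (size 8, align 8) → ends 40
m18 at 40 (size 8, align 8) → ends 48
m7 at 48 (size 24, align 8) → ends 72
m8 at 72 (size 8, align 8) → ends 80
m11 at 80 (size 1, align 1) → ends 81
pad 7 to align 8 for m17
m17 at 88 (size 8, align 8) → ends 96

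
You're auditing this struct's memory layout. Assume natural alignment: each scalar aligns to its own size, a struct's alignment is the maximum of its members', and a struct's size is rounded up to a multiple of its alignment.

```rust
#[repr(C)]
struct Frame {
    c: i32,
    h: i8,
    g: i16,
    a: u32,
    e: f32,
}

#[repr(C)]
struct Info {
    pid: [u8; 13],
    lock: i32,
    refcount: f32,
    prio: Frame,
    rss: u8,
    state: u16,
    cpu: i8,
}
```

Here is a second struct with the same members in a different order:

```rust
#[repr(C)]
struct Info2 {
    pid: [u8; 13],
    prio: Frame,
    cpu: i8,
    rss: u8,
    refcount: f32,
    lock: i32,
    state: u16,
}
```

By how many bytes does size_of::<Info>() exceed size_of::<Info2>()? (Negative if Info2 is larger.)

Frame: @0: c [4B, align 4] → 4; @4: h [1B, align 1] → 5; +1 pad (align 2); @6: g [2B, align 2] → 8; @8: a [4B, align 4] → 12; @12: e [4B, align 4] → 16; size 16, align 4
@0: pid [13B, align 1] → 13
+3 pad (align 4)
@16: lock [4B, align 4] → 20
@20: refcount [4B, align 4] → 24
@24: prio [16B, align 4] → 40
@40: rss [1B, align 1] → 41
+1 pad (align 2)
@42: state [2B, align 2] → 44
@44: cpu [1B, align 1] → 45
+3 tail pad (align 4)
size 48, align 4
— Info2 —
@0: pid [13B, align 1] → 13
+3 pad (align 4)
@16: prio [16B, align 4] → 32
@32: cpu [1B, align 1] → 33
@33: rss [1B, align 1] → 34
+2 pad (align 4)
@36: refcount [4B, align 4] → 40
@40: lock [4B, align 4] → 44
@44: state [2B, align 2] → 46
+2 tail pad (align 4)
size 48, align 4
48 − 48 = 0

0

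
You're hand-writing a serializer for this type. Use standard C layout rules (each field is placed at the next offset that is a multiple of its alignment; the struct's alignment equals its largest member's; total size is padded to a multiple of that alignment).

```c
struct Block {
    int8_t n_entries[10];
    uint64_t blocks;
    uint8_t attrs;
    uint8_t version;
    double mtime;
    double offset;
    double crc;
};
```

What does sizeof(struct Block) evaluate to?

0..10  n_entries  (10B, 1-aligned)
10..16  -- padding (6B)
16..24  blocks  (8B, 8-aligned)
24..25  attrs  (1B, 1-aligned)
25..26  version  (1B, 1-aligned)
26..32  -- padding (6B)
32..40  mtime  (8B, 8-aligned)
40..48  offset  (8B, 8-aligned)
48..56  crc  (8B, 8-aligned)
sizeof = 56, alignof = 8

56 bytes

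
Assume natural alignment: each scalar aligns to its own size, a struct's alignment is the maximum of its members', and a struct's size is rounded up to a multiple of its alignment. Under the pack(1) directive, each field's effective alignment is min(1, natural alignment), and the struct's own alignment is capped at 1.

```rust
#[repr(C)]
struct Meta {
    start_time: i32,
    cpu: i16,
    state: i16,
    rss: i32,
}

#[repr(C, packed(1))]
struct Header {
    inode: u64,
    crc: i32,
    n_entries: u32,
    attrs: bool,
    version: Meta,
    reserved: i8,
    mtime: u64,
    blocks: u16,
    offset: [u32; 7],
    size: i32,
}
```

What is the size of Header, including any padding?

Meta: 0..4  start_time  (4B, 4-aligned); 4..6  cpu  (2B, 2-aligned); 6..8  state  (2B, 2-aligned); 8..12  rss  (4B, 4-aligned); sizeof = 12, alignof = 4
0..8  inode  (8B, 1-aligned)
8..12  crc  (4B, 1-aligned)
12..16  n_entries  (4B, 1-aligned)
16..17  attrs  (1B, 1-aligned)
17..29  version  (12B, 1-aligned)
29..30  reserved  (1B, 1-aligned)
30..38  mtime  (8B, 1-aligned)
38..40  blocks  (2B, 1-aligned)
40..68  offset  (28B, 1-aligned)
68..72  size  (4B, 1-aligned)
sizeof = 72, alignof = 1

72 bytes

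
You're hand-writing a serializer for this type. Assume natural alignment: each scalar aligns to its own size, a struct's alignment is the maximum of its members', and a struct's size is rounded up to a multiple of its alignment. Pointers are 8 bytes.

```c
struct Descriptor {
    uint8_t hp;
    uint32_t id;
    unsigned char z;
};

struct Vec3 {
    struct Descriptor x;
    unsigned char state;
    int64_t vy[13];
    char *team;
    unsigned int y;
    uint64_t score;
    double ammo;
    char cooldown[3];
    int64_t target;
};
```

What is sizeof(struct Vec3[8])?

Descriptor: @0: hp [1B, align 1] → 1; +3 pad (align 4); @4: id [4B, align 4] → 8; @8: z [1B, align 1] → 9; +3 tail pad (align 4); size 12, align 4
@0: x [12B, align 4] → 12
@12: state [1B, align 1] → 13
+3 pad (align 8)
@16: vy [104B, align 8] → 120
@120: team [8B, align 8] → 128
@128: y [4B, align 4] → 132
+4 pad (align 8)
@136: score [8B, align 8] → 144
@144: ammo [8B, align 8] → 152
@152: cooldown [3B, align 1] → 155
+5 pad (align 8)
@160: target [8B, align 8] → 168
size 168, align 8
array of 8: 8 × 168 = 1344

1344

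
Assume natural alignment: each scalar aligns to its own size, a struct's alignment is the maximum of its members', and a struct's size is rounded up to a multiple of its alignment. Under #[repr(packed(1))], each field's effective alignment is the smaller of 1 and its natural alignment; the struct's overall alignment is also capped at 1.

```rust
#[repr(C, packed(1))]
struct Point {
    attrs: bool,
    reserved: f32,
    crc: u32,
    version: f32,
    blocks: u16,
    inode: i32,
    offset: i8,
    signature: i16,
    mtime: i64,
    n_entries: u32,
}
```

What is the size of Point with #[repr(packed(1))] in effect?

attrs at 0 (size 1, align 1) → ends 1
reserved at 1 (size 4, align 1) → ends 5
crc at 5 (size 4, align 1) → ends 9
version at 9 (size 4, align 1) → ends 13
blocks at 13 (size 2, align 1) → ends 15
inode at 15 (size 4, align 1) → ends 19
offset at 19 (size 1, align 1) → ends 20
signature at 20 (size 2, align 1) → ends 22
mtime at 22 (size 8, align 1) → ends 30
n_entries at 30 (size 4, align 1) → ends 34
total 34 bytes, alignment 1

34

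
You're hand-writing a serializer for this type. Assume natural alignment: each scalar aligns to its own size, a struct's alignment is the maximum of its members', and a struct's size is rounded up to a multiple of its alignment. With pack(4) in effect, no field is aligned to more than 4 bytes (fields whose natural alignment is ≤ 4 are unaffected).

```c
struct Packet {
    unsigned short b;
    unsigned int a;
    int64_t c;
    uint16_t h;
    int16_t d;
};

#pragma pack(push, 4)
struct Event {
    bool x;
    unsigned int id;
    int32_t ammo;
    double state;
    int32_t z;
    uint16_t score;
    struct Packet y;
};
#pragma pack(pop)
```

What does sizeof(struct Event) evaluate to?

52 bytes

Packet: 0..2  b  (2B, 2-aligned); 2..4  -- padding (2B); 4..8  a  (4B, 4-aligned); 8..16  c  (8B, 8-aligned); 16..18  h  (2B, 2-aligned); 18..20  d  (2B, 2-aligned); 20..24  -- tail padding (4B); sizeof = 24, alignof = 8
0..1  x  (1B, 1-aligned)
1..4  -- padding (3B)
4..8  id  (4B, 4-aligned)
8..12  ammo  (4B, 4-aligned)
12..20  state  (8B, 4-aligned)
20..24  z  (4B, 4-aligned)
24..26  score  (2B, 2-aligned)
26..28  -- padding (2B)
28..52  y  (24B, 4-aligned)
sizeof = 52, alignof = 4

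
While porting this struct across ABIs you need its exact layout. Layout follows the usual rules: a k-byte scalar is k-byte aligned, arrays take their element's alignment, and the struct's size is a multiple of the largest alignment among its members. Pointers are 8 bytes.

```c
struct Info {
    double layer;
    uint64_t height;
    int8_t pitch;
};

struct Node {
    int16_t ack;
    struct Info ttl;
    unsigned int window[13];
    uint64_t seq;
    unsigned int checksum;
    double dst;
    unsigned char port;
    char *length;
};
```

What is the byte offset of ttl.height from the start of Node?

Info: layer at 0 (size 8, align 8) → ends 8; height at 8 (size 8, align 8) → ends 16; pitch at 16 (size 1, align 1) → ends 17; tail pad 7 to reach multiple of 8; total 24 bytes, alignment 8
ack at 0 (size 2, align 2) → ends 2
pad 6 to align 8 for ttl
ttl at 8 (size 24, align 8) → ends 32
within Info: height at 8
8 + 8 = 16

16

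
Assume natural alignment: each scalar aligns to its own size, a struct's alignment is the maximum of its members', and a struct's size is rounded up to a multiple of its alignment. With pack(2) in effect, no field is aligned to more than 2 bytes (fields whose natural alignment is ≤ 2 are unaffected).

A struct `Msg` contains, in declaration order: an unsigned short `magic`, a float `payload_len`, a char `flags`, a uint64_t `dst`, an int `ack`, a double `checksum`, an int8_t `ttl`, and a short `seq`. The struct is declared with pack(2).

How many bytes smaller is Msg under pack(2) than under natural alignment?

natural layout:
  magic at 0 (size 2, align 2) → ends 2
  pad 2 to align 4 for payload_len
  payload_len at 4 (size 4, align 4) → ends 8
  flags at 8 (size 1, align 1) → ends 9
  pad 7 to align 8 for dst
  dst at 16 (size 8, align 8) → ends 24
  ack at 24 (size 4, align 4) → ends 28
  pad 4 to align 8 for checksum
  checksum at 32 (size 8, align 8) → ends 40
  ttl at 40 (size 1, align 1) → ends 41
  pad 1 to align 2 for seq
  seq at 42 (size 2, align 2) → ends 44
  tail pad 4 to reach multiple of 8
  total 48 bytes, alignment 8
packed(2) layout:
  magic at 0 (size 2, align 2) → ends 2
  payload_len at 2 (size 4, align 2) → ends 6
  flags at 6 (size 1, align 1) → ends 7
  pad 1 to align 2 for dst
  dst at 8 (size 8, align 2) → ends 16
  ack at 16 (size 4, align 2) → ends 20
  checksum at 20 (size 8, align 2) → ends 28
  ttl at 28 (size 1, align 1) → ends 29
  pad 1 to align 2 for seq
  seq at 30 (size 2, align 2) → ends 32
  total 32 bytes, alignment 2
48 − 32 = 16

16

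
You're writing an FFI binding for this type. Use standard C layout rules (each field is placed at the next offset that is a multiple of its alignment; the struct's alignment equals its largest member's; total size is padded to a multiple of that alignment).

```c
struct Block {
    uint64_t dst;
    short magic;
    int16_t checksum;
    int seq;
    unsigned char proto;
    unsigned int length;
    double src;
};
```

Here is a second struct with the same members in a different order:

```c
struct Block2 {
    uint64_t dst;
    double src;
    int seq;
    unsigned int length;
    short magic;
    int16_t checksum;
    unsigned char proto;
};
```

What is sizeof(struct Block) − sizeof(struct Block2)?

0

@0: dst [8B, align 8] → 8
@8: magic [2B, align 2] → 10
@10: checksum [2B, align 2] → 12
@12: seq [4B, align 4] → 16
@16: proto [1B, align 1] → 17
+3 pad (align 4)
@20: length [4B, align 4] → 24
@24: src [8B, align 8] → 32
size 32, align 8
— Block2 —
@0: dst [8B, align 8] → 8
@8: src [8B, align 8] → 16
@16: seq [4B, align 4] → 20
@20: length [4B, align 4] → 24
@24: magic [2B, align 2] → 26
@26: checksum [2B, align 2] → 28
@28: proto [1B, align 1] → 29
+3 tail pad (align 8)
size 32, align 8
32 − 32 = 0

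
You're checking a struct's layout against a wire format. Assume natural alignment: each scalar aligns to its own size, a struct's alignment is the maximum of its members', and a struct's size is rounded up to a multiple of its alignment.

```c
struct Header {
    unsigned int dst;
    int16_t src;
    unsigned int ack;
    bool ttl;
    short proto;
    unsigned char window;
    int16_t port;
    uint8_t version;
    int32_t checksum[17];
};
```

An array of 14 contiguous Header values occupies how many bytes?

1288

0..4  dst  (4B, 4-aligned)
4..6  src  (2B, 2-aligned)
6..8  -- padding (2B)
8..12  ack  (4B, 4-aligned)
12..13  ttl  (1B, 1-aligned)
13..14  -- padding (1B)
14..16  proto  (2B, 2-aligned)
16..17  window  (1B, 1-aligned)
17..18  -- padding (1B)
18..20  port  (2B, 2-aligned)
20..21  version  (1B, 1-aligned)
21..24  -- padding (3B)
24..92  checksum  (68B, 4-aligned)
sizeof = 92, alignof = 4
array of 14: 14 × 92 = 1288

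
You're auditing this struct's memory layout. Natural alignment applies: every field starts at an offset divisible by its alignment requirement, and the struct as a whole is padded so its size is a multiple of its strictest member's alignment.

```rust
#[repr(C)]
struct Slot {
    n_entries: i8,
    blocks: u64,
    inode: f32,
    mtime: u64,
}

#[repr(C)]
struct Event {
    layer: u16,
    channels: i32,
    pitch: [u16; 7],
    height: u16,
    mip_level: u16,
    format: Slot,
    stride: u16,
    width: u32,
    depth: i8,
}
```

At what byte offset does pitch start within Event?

8

Slot: 0..1  n_entries  (1B, 1-aligned); 1..8  -- padding (7B); 8..16  blocks  (8B, 8-aligned); 16..20  inode  (4B, 4-aligned); 20..24  -- padding (4B); 24..32  mtime  (8B, 8-aligned); sizeof = 32, alignof = 8
0..2  layer  (2B, 2-aligned)
2..4  -- padding (2B)
4..8  channels  (4B, 4-aligned)
8..22  pitch  (14B, 2-aligned)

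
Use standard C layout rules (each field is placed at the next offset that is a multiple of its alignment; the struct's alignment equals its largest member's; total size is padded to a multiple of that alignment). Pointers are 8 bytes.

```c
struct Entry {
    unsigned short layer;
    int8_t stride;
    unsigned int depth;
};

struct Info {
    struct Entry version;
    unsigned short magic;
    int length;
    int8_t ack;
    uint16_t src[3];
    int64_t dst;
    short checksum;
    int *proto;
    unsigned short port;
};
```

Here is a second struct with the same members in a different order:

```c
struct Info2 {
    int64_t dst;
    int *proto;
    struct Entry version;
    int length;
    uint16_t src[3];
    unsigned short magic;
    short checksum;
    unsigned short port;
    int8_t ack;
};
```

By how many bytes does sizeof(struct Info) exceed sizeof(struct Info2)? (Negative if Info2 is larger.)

Entry: 0..2  layer  (2B, 2-aligned); 2..3  stride  (1B, 1-aligned); 3..4  -- padding (1B); 4..8  depth  (4B, 4-aligned); sizeof = 8, alignof = 4
0..8  version  (8B, 4-aligned)
8..10  magic  (2B, 2-aligned)
10..12  -- padding (2B)
12..16  length  (4B, 4-aligned)
16..17  ack  (1B, 1-aligned)
17..18  -- padding (1B)
18..24  src  (6B, 2-aligned)
24..32  dst  (8B, 8-aligned)
32..34  checksum  (2B, 2-aligned)
34..40  -- padding (6B)
40..48  proto  (8B, 8-aligned)
48..50  port  (2B, 2-aligned)
50..56  -- tail padding (6B)
sizeof = 56, alignof = 8
— Info2 —
0..8  dst  (8B, 8-aligned)
8..16  proto  (8B, 8-aligned)
16..24  version  (8B, 4-aligned)
24..28  length  (4B, 4-aligned)
28..34  src  (6B, 2-aligned)
34..36  magic  (2B, 2-aligned)
36..38  checksum  (2B, 2-aligned)
38..40  port  (2B, 2-aligned)
40..41  ack  (1B, 1-aligned)
41..48  -- tail padding (7B)
sizeof = 48, alignof = 8
56 − 48 = 8

8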